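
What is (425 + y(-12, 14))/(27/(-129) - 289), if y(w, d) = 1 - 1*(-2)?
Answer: -4601/3109 ≈ -1.4799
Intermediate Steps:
y(w, d) = 3 (y(w, d) = 1 + 2 = 3)
(425 + y(-12, 14))/(27/(-129) - 289) = (425 + 3)/(27/(-129) - 289) = 428/(27*(-1/129) - 289) = 428/(-9/43 - 289) = 428/(-12436/43) = 428*(-43/12436) = -4601/3109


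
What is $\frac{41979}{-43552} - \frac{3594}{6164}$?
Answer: $- \frac{103821111}{67113632} \approx -1.5469$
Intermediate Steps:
$\frac{41979}{-43552} - \frac{3594}{6164} = 41979 \left(- \frac{1}{43552}\right) - \frac{1797}{3082} = - \frac{41979}{43552} - \frac{1797}{3082} = - \frac{103821111}{67113632}$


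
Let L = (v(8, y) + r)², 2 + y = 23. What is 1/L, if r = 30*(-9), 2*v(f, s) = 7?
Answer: 4/284089 ≈ 1.4080e-5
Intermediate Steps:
y = 21 (y = -2 + 23 = 21)
v(f, s) = 7/2 (v(f, s) = (½)*7 = 7/2)
r = -270
L = 284089/4 (L = (7/2 - 270)² = (-533/2)² = 284089/4 ≈ 71022.)
1/L = 1/(284089/4) = 4/284089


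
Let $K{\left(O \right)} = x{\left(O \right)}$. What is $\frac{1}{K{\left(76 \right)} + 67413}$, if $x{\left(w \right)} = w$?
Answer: $\frac{1}{67489} \approx 1.4817 \cdot 10^{-5}$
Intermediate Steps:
$K{\left(O \right)} = O$
$\frac{1}{K{\left(76 \right)} + 67413} = \frac{1}{76 + 67413} = \frac{1}{67489}$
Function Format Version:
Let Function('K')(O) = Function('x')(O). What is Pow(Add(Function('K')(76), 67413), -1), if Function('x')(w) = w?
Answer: Rational(1, 67489) ≈ 1.4817e-5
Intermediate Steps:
Function('K')(O) = O
Pow(Add(Function('K')(76), 67413), -1) = Pow(Add(76, 67413), -1) = Pow(67489, -1) = Rational(1, 67489)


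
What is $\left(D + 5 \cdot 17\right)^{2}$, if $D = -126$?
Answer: $1681$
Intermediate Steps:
$\left(D + 5 \cdot 17\right)^{2} = \left(-126 + 5 \cdot 17\right)^{2} = \left(-126 + 85\right)^{2} = \left(-41\right)^{2} = 1681$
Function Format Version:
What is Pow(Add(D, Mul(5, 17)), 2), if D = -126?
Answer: 1681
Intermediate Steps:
Pow(Add(D, Mul(5, 17)), 2) = Pow(Add(-126, Mul(5, 17)), 2) = Pow(Add(-126, 85), 2) = Pow(-41, 2) = 1681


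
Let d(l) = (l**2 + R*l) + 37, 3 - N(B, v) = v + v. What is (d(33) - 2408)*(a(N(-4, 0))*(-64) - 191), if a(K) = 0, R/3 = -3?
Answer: 301589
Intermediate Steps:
N(B, v) = 3 - 2*v (N(B, v) = 3 - (v + v) = 3 - 2*v)
R = -9 (R = 3*(-3) = -9)
d(l) = 37 + l**2 - 9*l (d(l) = (l**2 - 9*l) + 37 = 37 + l**2 - 9*l)
(d(33) - 2408)*(a(N(-4, 0))*(-64) - 191) = ((37 + 33**2 - 9*33) - 2408)*(0*(-64) - 191) = ((37 + 1089 - 297) - 2408)*(0 - 191) = (829 - 2408)*(-191) = -1579*(-191) = 301589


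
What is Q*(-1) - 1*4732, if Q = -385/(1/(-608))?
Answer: -238812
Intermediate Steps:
Q = 234080 (Q = -385/(1*(-1/608)) = -385/(-1/608) = -385*(-608) = 234080)
Q*(-1) - 1*4732 = 234080*(-1) - 1*4732 = -234080 - 4732 = -238812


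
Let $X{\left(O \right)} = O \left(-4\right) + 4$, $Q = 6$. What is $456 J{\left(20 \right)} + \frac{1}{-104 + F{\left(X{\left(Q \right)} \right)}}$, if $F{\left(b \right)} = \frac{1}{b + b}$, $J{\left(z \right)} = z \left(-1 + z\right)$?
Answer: $\frac{721018040}{4161} \approx 1.7328 \cdot 10^{5}$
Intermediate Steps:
$X{\left(O \right)} = 4 - 4 O$ ($X{\left(O \right)} = - 4 O + 4 = 4 - 4 O$)
$F{\left(b \right)} = \frac{1}{2 b}$
$456 J{\left(20 \right)} + \frac{1}{-104 + F{\left(X{\left(Q \right)} \right)}} = 456 \cdot 20 \left(-1 + 20\right) + \frac{1}{-104 + \frac{1}{2 \left(4 - 24\right)}} = 456 \cdot 20 \cdot 19 + \frac{1}{-104 + \frac{1}{2 \left(4 - 24\right)}} = 456 \cdot 380 + \frac{1}{-104 + \frac{1}{2 \left(-20\right)}} = 173280 + \frac{1}{-104 + \frac{1}{2} \left(- \frac{1}{20}\right)} = 173280 + \frac{1}{-104 - \frac{1}{40}} = 173280 + \frac{1}{- \frac{4161}{40}} = 173280 - \frac{40}{4161} = \frac{721018040}{4161}$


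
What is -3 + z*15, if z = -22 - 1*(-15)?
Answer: -108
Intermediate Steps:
z = -7 (z = -22 + 15 = -7)
-3 + z*15 = -3 - 7*15 = -3 - 105 = -108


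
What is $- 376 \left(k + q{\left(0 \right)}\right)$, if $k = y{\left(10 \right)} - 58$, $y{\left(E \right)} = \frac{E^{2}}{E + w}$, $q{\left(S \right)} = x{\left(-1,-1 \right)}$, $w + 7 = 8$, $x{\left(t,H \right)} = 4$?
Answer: $\frac{185744}{11} \approx 16886.0$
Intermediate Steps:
$w = 1$ ($w = -7 + 8 = 1$)
$q{\left(S \right)} = 4$
$y{\left(E \right)} = \frac{E^{2}}{1 + E}$ ($y{\left(E \right)} = \frac{E^{2}}{E + 1} = \frac{E^{2}}{1 + E}$)
$k = - \frac{538}{11}$ ($k = \frac{10^{2}}{1 + 10} - 58 = \frac{100}{11} - 58 = - \frac{538}{11} \approx -48.909$)
$- 376 \left(k + q{\left(0 \right)}\right) = - 376 \left(- \frac{538}{11} + 4\right) = \left(-376\right) \left(- \frac{494}{11}\right) = \frac{185744}{11}$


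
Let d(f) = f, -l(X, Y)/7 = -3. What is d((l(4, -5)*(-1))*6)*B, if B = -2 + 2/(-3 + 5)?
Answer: 126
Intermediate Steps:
l(X, Y) = 21 (l(X, Y) = -7*(-3) = 21)
B = -1 (B = -2 + 2/2 = -2 + 2*(½) = -2 + 1 = -1)
d((l(4, -5)*(-1))*6)*B = ((21*(-1))*6)*(-1) = -21*6*(-1) = -126*(-1) = 126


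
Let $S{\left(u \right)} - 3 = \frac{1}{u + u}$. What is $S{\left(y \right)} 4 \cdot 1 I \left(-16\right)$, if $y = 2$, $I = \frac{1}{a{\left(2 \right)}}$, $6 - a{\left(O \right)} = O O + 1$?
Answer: $-208$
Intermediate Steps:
$a{\left(O \right)} = 5 - O^{2}$ ($a{\left(O \right)} = 6 - \left(O O + 1\right) = 6 - \left(O^{2} + 1\right) = 6 - \left(1 + O^{2}\right) = 5 - O^{2}$)
$I = 1$ ($I = \frac{1}{5 - 2^{2}} = \frac{1}{5 - 4} = 1^{-1} = 1$)
$S{\left(u \right)} = 3 + \frac{1}{2 u}$ ($S{\left(u \right)} = 3 + \frac{1}{u + u} = 3 + \frac{1}{2 u}$)
$S{\left(y \right)} 4 \cdot 1 I \left(-16\right) = \left(3 + \frac{1}{2 \cdot 2}\right) 4 \cdot 1 \cdot 1 \left(-16\right) = \left(3 + \frac{1}{2} \cdot \frac{1}{2}\right) 4 \left(-16\right) = \left(3 + \frac{1}{4}\right) 4 \left(-16\right) = \frac{13}{4} \cdot 4 \left(-16\right) = 13 \left(-16\right) = -208$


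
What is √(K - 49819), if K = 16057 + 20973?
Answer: 21*I*√29 ≈ 113.09*I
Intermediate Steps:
K = 37030
√(K - 49819) = √(37030 - 49819) = √(-12789) = 21*I*√29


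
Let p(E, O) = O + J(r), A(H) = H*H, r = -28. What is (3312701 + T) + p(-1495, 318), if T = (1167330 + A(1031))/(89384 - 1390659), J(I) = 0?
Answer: 4311146568934/1301275 ≈ 3.3130e+6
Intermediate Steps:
A(H) = H**2
p(E, O) = O (p(E, O) = O + 0 = O)
T = -2230291/1301275 (T = (1167330 + 1031**2)/(89384 - 1390659) = (1167330 + 1062961)/(-1301275) = 2230291*(-1/1301275) = -2230291/1301275 ≈ -1.7139)
(3312701 + T) + p(-1495, 318) = (3312701 - 2230291/1301275) + 318 = 4310732763484/1301275 + 318 = 4311146568934/1301275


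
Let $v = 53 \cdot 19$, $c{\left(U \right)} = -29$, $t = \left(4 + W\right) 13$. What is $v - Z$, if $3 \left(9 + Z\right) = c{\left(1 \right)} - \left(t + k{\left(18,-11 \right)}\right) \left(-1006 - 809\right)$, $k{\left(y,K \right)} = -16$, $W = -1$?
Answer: $- \frac{38668}{3} \approx -12889.0$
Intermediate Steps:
$t = 39$ ($t = \left(4 - 1\right) 13 = 3 \cdot 13 = 39$)
$v = 1007$
$Z = \frac{41689}{3}$ ($Z = -9 + \frac{-29 - \left(39 - 16\right) \left(-1006 - 809\right)}{3} = -9 + \frac{-29 - 23 \left(-1815\right)}{3} = -9 + \frac{-29 - -41745}{3} = -9 + \frac{-29 + 41745}{3} = -9 + \frac{1}{3} \cdot 41716 = -9 + \frac{41716}{3} = \frac{41689}{3} \approx 13896.0$)
$v - Z = 1007 - \frac{41689}{3} = - \frac{38668}{3}$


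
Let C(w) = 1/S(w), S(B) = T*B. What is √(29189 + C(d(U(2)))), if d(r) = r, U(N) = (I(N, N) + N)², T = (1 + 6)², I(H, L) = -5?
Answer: 5*√514894/21 ≈ 170.85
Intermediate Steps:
T = 49 (T = 7² = 49)
S(B) = 49*B
U(N) = (-5 + N)²
C(w) = 1/(49*w)
√(29189 + C(d(U(2)))) = √(29189 + 1/(49*((-5 + 2)²))) = √(29189 + 1/(49*((-3)²))) = √(29189 + (1/49)/9) = √(29189 + (1/49)*(⅑)) = √(29189 + 1/441) = √(12872350/441) = 5*√514894/21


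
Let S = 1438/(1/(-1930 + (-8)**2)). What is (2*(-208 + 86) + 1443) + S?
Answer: -2682109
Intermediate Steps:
S = -2683308 (S = 1438/(1/(-1930 + 64)) = 1438/(1/(-1866)) = 1438/(-1/1866) = 1438*(-1866) = -2683308)
(2*(-208 + 86) + 1443) + S = (2*(-208 + 86) + 1443) - 2683308 = (2*(-122) + 1443) - 2683308 = (-244 + 1443) - 2683308 = 1199 - 2683308 = -2682109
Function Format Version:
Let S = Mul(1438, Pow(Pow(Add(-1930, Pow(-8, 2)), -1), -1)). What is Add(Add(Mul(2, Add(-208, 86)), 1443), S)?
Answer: -2682109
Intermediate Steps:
S = -2683308 (S = Mul(1438, Pow(Pow(Add(-1930, 64), -1), -1)) = Mul(1438, Pow(Pow(-1866, -1), -1)) = Mul(1438, Pow(Rational(-1, 1866), -1)) = Mul(1438, -1866) = -2683308)
Add(Add(Mul(2, Add(-208, 86)), 1443), S) = Add(Add(Mul(2, Add(-208, 86)), 1443), -2683308) = Add(Add(Mul(2, -122), 1443), -2683308) = Add(Add(-244, 1443), -2683308) = Add(1199, -2683308) = -2682109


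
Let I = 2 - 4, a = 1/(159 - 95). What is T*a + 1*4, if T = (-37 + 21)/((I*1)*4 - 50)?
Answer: 929/232 ≈ 4.0043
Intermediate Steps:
a = 1/64 ≈ 0.015625
I = -2
T = 8/29 (T = (-37 + 21)/(-2*1*4 - 50) = -16/(-2*4 - 50) = -16/(-8 - 50) = -16/(-58) = -16*(-1/58) = 8/29 ≈ 0.27586)
T*a + 1*4 = (8/29)*(1/64) + 1*4 = 1/232 + 4 = 929/232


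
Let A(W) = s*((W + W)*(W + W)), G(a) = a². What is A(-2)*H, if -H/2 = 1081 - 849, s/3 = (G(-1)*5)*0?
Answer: 0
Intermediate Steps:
s = 0 (s = 3*(((-1)²*5)*0) = 3*((1*5)*0) = 3*(5*0) = 3*0 = 0)
A(W) = 0 (A(W) = 0*((W + W)*(W + W)) = 0*((2*W)*(2*W)) = 0*(4*W²) = 0)
H = -464 (H = -2*(1081 - 849) = -2*232 = -464)
A(-2)*H = 0*(-464) = 0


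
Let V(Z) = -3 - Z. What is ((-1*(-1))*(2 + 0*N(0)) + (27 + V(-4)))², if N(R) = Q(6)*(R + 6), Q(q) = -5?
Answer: 900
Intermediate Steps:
N(R) = -30 - 5*R (N(R) = -5*(R + 6) = -5*(6 + R) = -30 - 5*R)
((-1*(-1))*(2 + 0*N(0)) + (27 + V(-4)))² = ((-1*(-1))*(2 + 0*(-30 - 5*0)) + (27 + (-3 - 1*(-4))))² = (1*(2 + 0*(-30 + 0)) + (27 + (-3 + 4)))² = (1*(2 + 0*(-30)) + (27 + 1))² = (1*(2 + 0) + 28)² = (1*2 + 28)² = (2 + 28)² = 30² = 900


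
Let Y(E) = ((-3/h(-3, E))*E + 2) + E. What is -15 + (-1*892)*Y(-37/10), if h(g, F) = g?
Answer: 24009/5 ≈ 4801.8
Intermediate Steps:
Y(E) = 2 + 2*E (Y(E) = ((-3/(-3))*E + 2) + E = ((-3*(-1/3))*E + 2) + E = (1*E + 2) + E = (E + 2) + E = (2 + E) + E = 2 + 2*E)
-15 + (-1*892)*Y(-37/10) = -15 + (-1*892)*(2 + 2*(-37/10)) = -15 - 892*(2 + 2*(-37*1/10)) = -15 - 892*(2 + 2*(-37/10)) = -15 - 892*(2 - 37/5) = -15 - 892*(-27/5) = -15 + 24084/5 = 24009/5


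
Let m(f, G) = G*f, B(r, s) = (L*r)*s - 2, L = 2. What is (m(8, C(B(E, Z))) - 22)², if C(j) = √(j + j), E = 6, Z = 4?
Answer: 6372 - 704*√23 ≈ 2995.7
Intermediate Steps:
B(r, s) = -2 + 2*r*s (B(r, s) = (2*r)*s - 2 = 2*r*s - 2 = -2 + 2*r*s)
C(j) = √2*√j (C(j) = √(2*j) = √2*√j)
(m(8, C(B(E, Z))) - 22)² = ((√2*√(-2 + 2*6*4))*8 - 22)² = ((√2*√(-2 + 48))*8 - 22)² = ((√2*√46)*8 - 22)² = ((2*√23)*8 - 22)² = (16*√23 - 22)² = (-22 + 16*√23)²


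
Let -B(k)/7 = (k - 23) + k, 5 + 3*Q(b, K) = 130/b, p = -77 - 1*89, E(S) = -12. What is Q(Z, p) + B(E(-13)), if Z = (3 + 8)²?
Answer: 118952/363 ≈ 327.69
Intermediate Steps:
Z = 121 (Z = 11² = 121)
p = -166 (p = -77 - 89 = -166)
Q(b, K) = -5/3 + 130/(3*b) (Q(b, K) = -5/3 + (130/b)/3 = -5/3 + 130/(3*b))
B(k) = 161 - 14*k (B(k) = -7*((k - 23) + k) = -7*((-23 + k) + k) = -7*(-23 + 2*k) = 161 - 14*k)
Q(Z, p) + B(E(-13)) = (5/3)*(26 - 1*121)/121 + (161 - 14*(-12)) = (5/3)*(1/121)*(26 - 121) + (161 + 168) = (5/3)*(1/121)*(-95) + 329 = -475/363 + 329 = 118952/363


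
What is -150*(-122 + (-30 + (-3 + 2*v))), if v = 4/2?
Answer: 22650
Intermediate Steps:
v = 2 (v = 4*(½) = 2)
-150*(-122 + (-30 + (-3 + 2*v))) = -150*(-122 + (-30 + (-3 + 2*2))) = -150*(-122 + (-30 + (-3 + 4))) = -150*(-122 + (-30 + 1)) = -150*(-122 - 29) = -150*(-151) = 22650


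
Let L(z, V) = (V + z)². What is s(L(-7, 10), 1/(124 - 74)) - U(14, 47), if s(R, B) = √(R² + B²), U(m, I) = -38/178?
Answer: 19/89 + √202501/50 ≈ 9.2135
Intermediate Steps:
U(m, I) = -19/89 (U(m, I) = -38*1/178 = -19/89)
s(R, B) = √(B² + R²)
s(L(-7, 10), 1/(124 - 74)) - U(14, 47) = √((1/(124 - 74))² + ((10 - 7)²)²) - 1*(-19/89) = √((1/50)² + (3²)²) + 19/89 = √((1/50)² + 9²) + 19/89 = √(1/2500 + 81) + 19/89 = √(202501/2500) + 19/89 = √202501/50 + 19/89 = 19/89 + √202501/50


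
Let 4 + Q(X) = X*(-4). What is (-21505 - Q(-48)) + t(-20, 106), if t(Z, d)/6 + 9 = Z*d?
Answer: -34467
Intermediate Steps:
Q(X) = -4 - 4*X (Q(X) = -4 + X*(-4) = -4 - 4*X)
t(Z, d) = -54 + 6*Z*d (t(Z, d) = -54 + 6*(Z*d) = -54 + 6*Z*d)
(-21505 - Q(-48)) + t(-20, 106) = (-21505 - (-4 - 4*(-48))) + (-54 + 6*(-20)*106) = (-21505 - (-4 + 192)) + (-54 - 12720) = (-21505 - 1*188) - 12774 = (-21505 - 188) - 12774 = -21693 - 12774 = -34467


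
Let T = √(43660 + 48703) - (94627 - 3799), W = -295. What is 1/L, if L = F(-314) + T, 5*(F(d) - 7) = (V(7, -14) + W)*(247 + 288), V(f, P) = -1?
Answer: -122493/15004442686 - √92363/15004442686 ≈ -8.1840e-6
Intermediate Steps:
F(d) = -31665 (F(d) = 7 + ((-1 - 295)*(247 + 288))/5 = 7 + (-296*535)/5 = 7 + (⅕)*(-158360) = 7 - 31672 = -31665)
T = -90828 + √92363 (T = √92363 - 1*90828 = √92363 - 90828 = -90828 + √92363 ≈ -90524.)
L = -122493 + √92363 (L = -31665 + (-90828 + √92363) = -122493 + √92363 ≈ -1.2219e+5)
1/L = 1/(-122493 + √92363)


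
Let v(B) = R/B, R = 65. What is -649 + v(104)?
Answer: -5187/8 ≈ -648.38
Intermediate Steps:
v(B) = 65/B
-649 + v(104) = -649 + 65/104 = -649 + 65*(1/104) = -649 + 5/8 = -5187/8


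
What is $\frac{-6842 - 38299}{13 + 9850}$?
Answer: $- \frac{45141}{9863} \approx -4.5768$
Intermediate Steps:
$\frac{-6842 - 38299}{13 + 9850} = - \frac{45141}{9863}$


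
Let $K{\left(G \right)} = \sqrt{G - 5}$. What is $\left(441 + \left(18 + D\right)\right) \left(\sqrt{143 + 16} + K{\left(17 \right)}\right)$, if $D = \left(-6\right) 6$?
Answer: $423 \sqrt{159} + 846 \sqrt{3} \approx 6799.1$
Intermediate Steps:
$D = -36$
$K{\left(G \right)} = \sqrt{-5 + G}$
$\left(441 + \left(18 + D\right)\right) \left(\sqrt{143 + 16} + K{\left(17 \right)}\right) = \left(441 + \left(18 - 36\right)\right) \left(\sqrt{143 + 16} + \sqrt{-5 + 17}\right) = \left(441 - 18\right) \left(\sqrt{159} + \sqrt{12}\right) = 423 \left(\sqrt{159} + 2 \sqrt{3}\right) = 423 \sqrt{159} + 846 \sqrt{3}$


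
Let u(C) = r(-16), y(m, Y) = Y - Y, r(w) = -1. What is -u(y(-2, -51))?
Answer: 1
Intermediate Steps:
y(m, Y) = 0
u(C) = -1
-u(y(-2, -51)) = -1*(-1) = 1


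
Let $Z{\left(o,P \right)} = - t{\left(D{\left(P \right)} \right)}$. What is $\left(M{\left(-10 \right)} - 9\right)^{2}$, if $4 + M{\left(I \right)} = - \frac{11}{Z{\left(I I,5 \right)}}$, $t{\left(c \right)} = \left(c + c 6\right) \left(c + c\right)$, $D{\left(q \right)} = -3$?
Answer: $\frac{2647129}{15876} \approx 166.74$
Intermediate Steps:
$t{\left(c \right)} = 14 c^{2}$ ($t{\left(c \right)} = \left(c + 6 c\right) 2 c = 7 c 2 c = 14 c^{2}$)
$Z{\left(o,P \right)} = -126$ ($Z{\left(o,P \right)} = - 14 \left(-3\right)^{2} = - 14 \cdot 9 = \left(-1\right) 126 = -126$)
$M{\left(I \right)} = - \frac{493}{126}$ ($M{\left(I \right)} = -4 - \frac{11}{-126} = -4 - - \frac{11}{126} = -4 + \frac{11}{126} = - \frac{493}{126}$)
$\left(M{\left(-10 \right)} - 9\right)^{2} = \left(- \frac{493}{126} - 9\right)^{2} = \left(- \frac{1627}{126}\right)^{2} = \frac{2647129}{15876}$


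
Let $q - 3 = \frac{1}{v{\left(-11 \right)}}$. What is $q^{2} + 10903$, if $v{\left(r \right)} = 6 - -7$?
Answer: $\frac{1844207}{169} \approx 10912.0$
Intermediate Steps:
$v{\left(r \right)} = 13$ ($v{\left(r \right)} = 6 + 7 = 13$)
$q = \frac{40}{13}$ ($q = 3 + \frac{1}{13} = \frac{40}{13} \approx 3.0769$)
$q^{2} + 10903 = \left(\frac{40}{13}\right)^{2} + 10903 = \frac{1600}{169} + 10903 = \frac{1844207}{169}$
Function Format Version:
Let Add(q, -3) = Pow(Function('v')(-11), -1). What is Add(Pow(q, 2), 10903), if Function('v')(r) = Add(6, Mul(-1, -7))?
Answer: Rational(1844207, 169) ≈ 10912.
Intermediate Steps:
Function('v')(r) = 13 (Function('v')(r) = Add(6, 7) = 13)
q = Rational(40, 13) (q = Add(3, Pow(13, -1)) = Add(3, Rational(1, 13)) = Rational(40, 13) ≈ 3.0769)
Add(Pow(q, 2), 10903) = Add(Pow(Rational(40, 13), 2), 10903) = Add(Rational(1600, 169), 10903) = Rational(1844207, 169)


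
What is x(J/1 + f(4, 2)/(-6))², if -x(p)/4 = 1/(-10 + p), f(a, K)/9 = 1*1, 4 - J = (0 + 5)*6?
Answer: 64/5625 ≈ 0.011378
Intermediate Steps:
J = -26 (J = 4 - (0 + 5)*6 = 4 - 5*6 = 4 - 1*30 = 4 - 30 = -26)
f(a, K) = 9 (f(a, K) = 9*(1*1) = 9*1 = 9)
x(p) = -4/(-10 + p)
x(J/1 + f(4, 2)/(-6))² = (-4/(-10 + (-26/1 + 9/(-6))))² = (-4/(-10 + (-26*1 + 9*(-⅙))))² = (-4/(-10 + (-26 - 3/2)))² = (-4/(-10 - 55/2))² = (-4/(-75/2))² = (-4*(-2/75))² = (8/75)² = 64/5625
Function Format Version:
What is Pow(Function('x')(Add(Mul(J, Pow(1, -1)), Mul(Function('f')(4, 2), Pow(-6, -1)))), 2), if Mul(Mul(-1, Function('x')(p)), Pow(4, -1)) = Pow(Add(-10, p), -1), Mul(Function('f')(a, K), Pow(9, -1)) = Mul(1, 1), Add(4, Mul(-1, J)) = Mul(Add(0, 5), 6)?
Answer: Rational(64, 5625) ≈ 0.011378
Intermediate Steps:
J = -26 (J = Add(4, Mul(-1, Mul(Add(0, 5), 6))) = Add(4, Mul(-1, Mul(5, 6))) = Add(4, Mul(-1, 30)) = Add(4, -30) = -26)
Function('f')(a, K) = 9 (Function('f')(a, K) = Mul(9, Mul(1, 1)) = Mul(9, 1) = 9)
Function('x')(p) = Mul(-4, Pow(Add(-10, p), -1))
Pow(Function('x')(Add(Mul(J, Pow(1, -1)), Mul(Function('f')(4, 2), Pow(-6, -1)))), 2) = Pow(Mul(-4, Pow(Add(-10, Add(Mul(-26, Pow(1, -1)), Mul(9, Pow(-6, -1)))), -1)), 2) = Pow(Mul(-4, Pow(Add(-10, Add(Mul(-26, 1), Mul(9, Rational(-1, 6)))), -1)), 2) = Pow(Mul(-4, Pow(Add(-10, Add(-26, Rational(-3, 2))), -1)), 2) = Pow(Mul(-4, Pow(Add(-10, Rational(-55, 2)), -1)), 2) = Pow(Mul(-4, Pow(Rational(-75, 2), -1)), 2) = Pow(Mul(-4, Rational(-2, 75)), 2) = Pow(Rational(8, 75), 2) = Rational(64, 5625)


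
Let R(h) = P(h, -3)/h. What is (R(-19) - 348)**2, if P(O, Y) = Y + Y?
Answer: 43639236/361 ≈ 1.2088e+5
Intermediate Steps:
P(O, Y) = 2*Y
R(h) = -6/h (R(h) = (2*(-3))/h = -6/h)
(R(-19) - 348)**2 = (-6/(-19) - 348)**2 = (-6*(-1/19) - 348)**2 = (6/19 - 348)**2 = (-6606/19)**2 = 43639236/361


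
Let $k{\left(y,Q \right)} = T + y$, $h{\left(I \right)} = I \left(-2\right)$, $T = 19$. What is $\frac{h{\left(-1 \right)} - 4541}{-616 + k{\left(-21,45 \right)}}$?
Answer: $\frac{1513}{206} \approx 7.3447$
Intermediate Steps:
$h{\left(I \right)} = - 2 I$
$k{\left(y,Q \right)} = 19 + y$
$\frac{h{\left(-1 \right)} - 4541}{-616 + k{\left(-21,45 \right)}} = \frac{\left(-2\right) \left(-1\right) - 4541}{-616 + \left(19 - 21\right)} = \frac{2 - 4541}{-616 - 2} = - \frac{4539}{-618} = \left(-4539\right) \left(- \frac{1}{618}\right) = \frac{1513}{206}$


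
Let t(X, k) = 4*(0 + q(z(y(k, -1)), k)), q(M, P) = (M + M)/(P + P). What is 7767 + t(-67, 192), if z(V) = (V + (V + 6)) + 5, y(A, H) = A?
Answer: 373211/48 ≈ 7775.2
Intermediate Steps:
z(V) = 11 + 2*V (z(V) = (V + (6 + V)) + 5 = (6 + 2*V) + 5 = 11 + 2*V)
q(M, P) = M/P (q(M, P) = (2*M)/((2*P)) = (2*M)*(1/(2*P)) = M/P)
t(X, k) = 4*(11 + 2*k)/k (t(X, k) = 4*(0 + (11 + 2*k)/k) = 4*((11 + 2*k)/k) = 4*(11 + 2*k)/k)
7767 + t(-67, 192) = 7767 + (8 + 44/192) = 7767 + (8 + 44*(1/192)) = 7767 + (8 + 11/48) = 7767 + 395/48 = 373211/48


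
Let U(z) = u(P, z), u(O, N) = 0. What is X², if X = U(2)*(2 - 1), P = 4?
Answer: 0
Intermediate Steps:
U(z) = 0
X = 0 (X = 0*(2 - 1) = 0*1 = 0)
X² = 0² = 0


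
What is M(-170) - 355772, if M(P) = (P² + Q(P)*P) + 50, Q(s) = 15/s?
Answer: -326807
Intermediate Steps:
M(P) = 65 + P² (M(P) = (P² + (15/P)*P) + 50 = (P² + 15) + 50 = (15 + P²) + 50 = 65 + P²)
M(-170) - 355772 = (65 + (-170)²) - 355772 = (65 + 28900) - 355772 = 28965 - 355772 = -326807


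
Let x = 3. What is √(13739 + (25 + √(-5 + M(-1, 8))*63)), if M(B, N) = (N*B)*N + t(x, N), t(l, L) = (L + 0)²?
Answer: √(13764 + 63*I*√5) ≈ 117.32 + 0.6004*I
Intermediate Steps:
t(l, L) = L²
M(B, N) = N² + B*N² (M(B, N) = (N*B)*N + N² = (B*N)*N + N² = B*N² + N² = N² + B*N²)
√(13739 + (25 + √(-5 + M(-1, 8))*63)) = √(13739 + (25 + √(-5 + 8²*(1 - 1))*63)) = √(13739 + (25 + √(-5 + 64*0)*63)) = √(13739 + (25 + √(-5 + 0)*63)) = √(13739 + (25 + √(-5)*63)) = √(13739 + (25 + (I*√5)*63)) = √(13739 + (25 + 63*I*√5)) = √(13764 + 63*I*√5)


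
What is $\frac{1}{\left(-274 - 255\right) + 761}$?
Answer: $\frac{1}{232} \approx 0.0043103$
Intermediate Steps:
$\frac{1}{\left(-274 - 255\right) + 761} = \frac{1}{-529 + 761} = \frac{1}{232}$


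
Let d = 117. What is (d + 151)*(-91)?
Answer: -24388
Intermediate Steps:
(d + 151)*(-91) = (117 + 151)*(-91) = 268*(-91) = -24388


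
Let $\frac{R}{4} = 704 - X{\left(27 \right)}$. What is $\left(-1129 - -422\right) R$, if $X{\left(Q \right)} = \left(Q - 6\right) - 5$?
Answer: $-1945664$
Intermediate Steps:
$X{\left(Q \right)} = -11 + Q$ ($X{\left(Q \right)} = \left(-6 + Q\right) - 5 = -11 + Q$)
$R = 2752$ ($R = 4 \left(704 - \left(-11 + 27\right)\right) = 4 \left(704 - 16\right) = 4 \cdot 688 = 2752$)
$\left(-1129 - -422\right) R = \left(-1129 - -422\right) 2752 = \left(-1129 + \left(-15 + 437\right)\right) 2752 = \left(-1129 + 422\right) 2752 = \left(-707\right) 2752 = -1945664$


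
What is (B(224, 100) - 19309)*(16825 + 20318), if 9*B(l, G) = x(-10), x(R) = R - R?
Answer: -717194187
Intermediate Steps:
x(R) = 0
B(l, G) = 0 (B(l, G) = (⅑)*0 = 0)
(B(224, 100) - 19309)*(16825 + 20318) = (0 - 19309)*(16825 + 20318) = -19309*37143 = -717194187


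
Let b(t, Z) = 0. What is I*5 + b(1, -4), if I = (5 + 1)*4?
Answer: 120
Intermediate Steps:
I = 24 (I = 6*4 = 24)
I*5 + b(1, -4) = 24*5 + 0 = 120 + 0 = 120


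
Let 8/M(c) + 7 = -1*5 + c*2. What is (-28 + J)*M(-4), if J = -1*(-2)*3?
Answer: 44/5 ≈ 8.8000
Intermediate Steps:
M(c) = 8/(-12 + 2*c) (M(c) = 8/(-7 + (-1*5 + c*2)) = 8/(-7 + (-5 + 2*c)) = 8/(-12 + 2*c))
J = 6 (J = 2*3 = 6)
(-28 + J)*M(-4) = (-28 + 6)*(4/(-6 - 4)) = -88/(-10) = -88*(-1)/10 = -22*(-⅖) = 44/5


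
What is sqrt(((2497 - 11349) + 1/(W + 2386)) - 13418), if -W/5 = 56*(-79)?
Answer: I*sqrt(13374115657214)/24506 ≈ 149.23*I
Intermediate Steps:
W = 22120 (W = -280*(-79) = -5*(-4424) = 22120)
sqrt(((2497 - 11349) + 1/(W + 2386)) - 13418) = sqrt(((2497 - 11349) + 1/(22120 + 2386)) - 13418) = sqrt((-8852 + 1/24506) - 13418) = sqrt(-216927111/24506 - 13418) = sqrt(-545748619/24506) = I*sqrt(13374115657214)/24506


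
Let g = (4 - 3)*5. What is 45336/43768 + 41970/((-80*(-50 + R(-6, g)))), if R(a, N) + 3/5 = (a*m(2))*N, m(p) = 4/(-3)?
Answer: 117211743/2319704 ≈ 50.529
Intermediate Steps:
m(p) = -4/3 (m(p) = 4*(-⅓) = -4/3)
g = 5 (g = 1*5 = 5)
R(a, N) = -⅗ - 4*N*a/3 (R(a, N) = -⅗ + (a*(-4/3))*N = -⅗ + (-4*a/3)*N = -⅗ - 4*N*a/3)
45336/43768 + 41970/((-80*(-50 + R(-6, g)))) = 45336/43768 + 41970/((-80*(-50 + (-⅗ - 4/3*5*(-6))))) = 45336*(1/43768) + 41970/((-80*(-50 + (-⅗ + 40)))) = 5667/5471 + 41970/((-80*(-50 + 197/5))) = 5667/5471 + 41970/((-80*(-53/5))) = 5667/5471 + 41970/848 = 5667/5471 + 41970*(1/848) = 5667/5471 + 20985/424 = 117211743/2319704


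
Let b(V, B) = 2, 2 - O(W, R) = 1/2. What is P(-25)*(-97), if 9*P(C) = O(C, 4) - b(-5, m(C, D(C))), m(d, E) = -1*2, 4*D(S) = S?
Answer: 97/18 ≈ 5.3889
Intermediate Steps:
D(S) = S/4
m(d, E) = -2
O(W, R) = 3/2 (O(W, R) = 2 - 1/2 = 2 - 1*½ = 2 - ½ = 3/2)
P(C) = -1/18 (P(C) = (3/2 - 1*2)/9 = (3/2 - 2)/9 = (⅑)*(-½) = -1/18)
P(-25)*(-97) = -1/18*(-97) = 97/18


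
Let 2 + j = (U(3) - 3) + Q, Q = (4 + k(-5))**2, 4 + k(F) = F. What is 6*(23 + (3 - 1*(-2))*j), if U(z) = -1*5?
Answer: 588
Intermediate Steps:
k(F) = -4 + F
Q = 25 (Q = (4 + (-4 - 5))**2 = (4 - 9)**2 = (-5)**2 = 25)
U(z) = -5
j = 15 (j = -2 + ((-5 - 3) + 25) = -2 + (-8 + 25) = -2 + 17 = 15)
6*(23 + (3 - 1*(-2))*j) = 6*(23 + (3 - 1*(-2))*15) = 6*(23 + (3 + 2)*15) = 6*(23 + 5*15) = 6*(23 + 75) = 6*98 = 588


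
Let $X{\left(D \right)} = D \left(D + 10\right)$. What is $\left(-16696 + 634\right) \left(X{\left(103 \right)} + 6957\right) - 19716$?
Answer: $-298708668$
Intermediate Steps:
$X{\left(D \right)} = D \left(10 + D\right)$
$\left(-16696 + 634\right) \left(X{\left(103 \right)} + 6957\right) - 19716 = \left(-16696 + 634\right) \left(103 \left(10 + 103\right) + 6957\right) - 19716 = - 16062 \left(103 \cdot 113 + 6957\right) - 19716 = - 16062 \left(11639 + 6957\right) - 19716 = \left(-16062\right) 18596 - 19716 = -298688952 - 19716 = -298708668$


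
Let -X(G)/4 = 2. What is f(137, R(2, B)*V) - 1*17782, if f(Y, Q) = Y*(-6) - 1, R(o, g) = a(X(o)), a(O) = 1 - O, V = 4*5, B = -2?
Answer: -18605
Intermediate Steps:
X(G) = -8 (X(G) = -4*2 = -8)
V = 20
R(o, g) = 9 (R(o, g) = 1 - 1*(-8) = 1 + 8 = 9)
f(Y, Q) = -1 - 6*Y (f(Y, Q) = -6*Y - 1 = -1 - 6*Y)
f(137, R(2, B)*V) - 1*17782 = (-1 - 6*137) - 1*17782 = (-1 - 822) - 17782 = -823 - 17782 = -18605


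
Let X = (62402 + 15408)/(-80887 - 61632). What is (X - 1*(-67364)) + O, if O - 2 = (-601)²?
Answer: 61078862463/142519 ≈ 4.2857e+5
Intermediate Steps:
X = -77810/142519 (X = 77810/(-142519) = 77810*(-1/142519) = -77810/142519 ≈ -0.54596)
O = 361203 (O = 2 + (-601)² = 2 + 361201 = 361203)
(X - 1*(-67364)) + O = (-77810/142519 - 1*(-67364)) + 361203 = (-77810/142519 + 67364) + 361203 = 9600572106/142519 + 361203 = 61078862463/142519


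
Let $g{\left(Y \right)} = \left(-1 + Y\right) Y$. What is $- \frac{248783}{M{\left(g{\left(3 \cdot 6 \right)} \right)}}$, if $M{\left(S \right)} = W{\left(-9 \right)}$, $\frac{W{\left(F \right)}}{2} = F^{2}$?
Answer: $- \frac{248783}{162} \approx -1535.7$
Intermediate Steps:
$W{\left(F \right)} = 2 F^{2}$
$g{\left(Y \right)} = Y \left(-1 + Y\right)$
$M{\left(S \right)} = 162$ ($M{\left(S \right)} = 2 \left(-9\right)^{2} = 2 \cdot 81 = 162$)
$- \frac{248783}{M{\left(g{\left(3 \cdot 6 \right)} \right)}} = - \frac{248783}{162}$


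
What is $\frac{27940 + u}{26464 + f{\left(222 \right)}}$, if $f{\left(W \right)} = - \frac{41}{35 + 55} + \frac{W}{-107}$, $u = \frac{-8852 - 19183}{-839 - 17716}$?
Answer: $\frac{332847939870}{315217229861} \approx 1.0559$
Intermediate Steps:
$u = \frac{1869}{1237}$ ($u = - \frac{28035}{-18555} = \left(-28035\right) \left(- \frac{1}{18555}\right) = \frac{1869}{1237} \approx 1.5109$)
$f{\left(W \right)} = - \frac{41}{90} - \frac{W}{107}$ ($f{\left(W \right)} = - \frac{41}{90} + W \left(- \frac{1}{107}\right) = \left(-41\right) \frac{1}{90} - \frac{W}{107} = - \frac{41}{90} - \frac{W}{107}$)
$\frac{27940 + u}{26464 + f{\left(222 \right)}} = \frac{27940 + \frac{1869}{1237}}{26464 - \frac{24367}{9630}} = \frac{34563649}{1237 \left(26464 - \frac{24367}{9630}\right)} = \frac{34563649}{1237 \cdot \frac{254823953}{9630}} = \frac{34563649}{1237} \cdot \frac{9630}{254823953} = \frac{332847939870}{315217229861}$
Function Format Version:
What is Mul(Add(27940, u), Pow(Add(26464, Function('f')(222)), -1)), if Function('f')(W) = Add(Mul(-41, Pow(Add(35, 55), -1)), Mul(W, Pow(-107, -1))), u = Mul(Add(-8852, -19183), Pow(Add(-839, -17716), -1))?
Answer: Rational(332847939870, 315217229861) ≈ 1.0559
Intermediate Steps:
u = Rational(1869, 1237) (u = Mul(-28035, Pow(-18555, -1)) = Mul(-28035, Rational(-1, 18555)) = Rational(1869, 1237) ≈ 1.5109)
Function('f')(W) = Add(Rational(-41, 90), Mul(Rational(-1, 107), W)) (Function('f')(W) = Add(Mul(-41, Pow(90, -1)), Mul(W, Rational(-1, 107))) = Add(Mul(-41, Rational(1, 90)), Mul(Rational(-1, 107), W)) = Add(Rational(-41, 90), Mul(Rational(-1, 107), W)))
Mul(Add(27940, u), Pow(Add(26464, Function('f')(222)), -1)) = Mul(Add(27940, Rational(1869, 1237)), Pow(Add(26464, Add(Rational(-41, 90), Mul(Rational(-1, 107), 222))), -1)) = Mul(Rational(34563649, 1237), Pow(Add(26464, Add(Rational(-41, 90), Rational(-222, 107))), -1)) = Mul(Rational(34563649, 1237), Pow(Add(26464, Rational(-24367, 9630)), -1)) = Mul(Rational(34563649, 1237), Pow(Rational(254823953, 9630), -1)) = Mul(Rational(34563649, 1237), Rational(9630, 254823953)) = Rational(332847939870, 315217229861)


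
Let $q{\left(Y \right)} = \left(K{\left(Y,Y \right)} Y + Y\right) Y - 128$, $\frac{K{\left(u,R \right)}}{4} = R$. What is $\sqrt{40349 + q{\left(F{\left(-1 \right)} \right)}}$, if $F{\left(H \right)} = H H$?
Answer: $\sqrt{40226} \approx 200.56$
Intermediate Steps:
$K{\left(u,R \right)} = 4 R$
$F{\left(H \right)} = H^{2}$
$q{\left(Y \right)} = -128 + Y \left(Y + 4 Y^{2}\right)$ ($q{\left(Y \right)} = \left(4 Y Y + Y\right) Y - 128 = \left(4 Y^{2} + Y\right) Y - 128 = \left(Y + 4 Y^{2}\right) Y - 128 = Y \left(Y + 4 Y^{2}\right) - 128 = -128 + Y \left(Y + 4 Y^{2}\right)$)
$\sqrt{40349 + q{\left(F{\left(-1 \right)} \right)}} = \sqrt{40349 + \left(-128 + \left(\left(-1\right)^{2}\right)^{2} + 4 \left(\left(-1\right)^{2}\right)^{3}\right)} = \sqrt{40349 + \left(-128 + 1^{2} + 4 \cdot 1^{3}\right)} = \sqrt{40349 + \left(-128 + 1 + 4 \cdot 1\right)} = \sqrt{40349 + \left(-128 + 1 + 4\right)} = \sqrt{40349 - 123} = \sqrt{40226}$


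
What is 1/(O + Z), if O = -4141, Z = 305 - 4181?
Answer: -1/8017 ≈ -0.00012473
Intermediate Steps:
Z = -3876
1/(O + Z) = 1/(-4141 - 3876) = 1/(-8017) = -1/8017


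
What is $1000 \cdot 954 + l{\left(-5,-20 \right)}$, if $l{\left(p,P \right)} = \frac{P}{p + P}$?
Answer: $\frac{4770004}{5} \approx 9.54 \cdot 10^{5}$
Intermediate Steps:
$l{\left(p,P \right)} = \frac{P}{P + p}$
$1000 \cdot 954 + l{\left(-5,-20 \right)} = 1000 \cdot 954 - \frac{20}{-20 - 5} = 954000 - \frac{20}{-25} = 954000 - - \frac{4}{5} = 954000 + \frac{4}{5} = \frac{4770004}{5}$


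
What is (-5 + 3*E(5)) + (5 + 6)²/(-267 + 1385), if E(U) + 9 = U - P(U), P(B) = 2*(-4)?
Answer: 7947/1118 ≈ 7.1082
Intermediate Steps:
P(B) = -8
E(U) = -1 + U (E(U) = -9 + (U - 1*(-8)) = -9 + (U + 8) = -9 + (8 + U) = -1 + U)
(-5 + 3*E(5)) + (5 + 6)²/(-267 + 1385) = (-5 + 3*(-1 + 5)) + (5 + 6)²/(-267 + 1385) = (-5 + 3*4) + 11²/1118 = (-5 + 12) + 121*(1/1118) = 7 + 121/1118 = 7947/1118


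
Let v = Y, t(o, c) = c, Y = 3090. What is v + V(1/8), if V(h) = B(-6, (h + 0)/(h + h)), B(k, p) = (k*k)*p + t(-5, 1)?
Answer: 3109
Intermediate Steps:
v = 3090
B(k, p) = 1 + p*k**2 (B(k, p) = (k*k)*p + 1 = k**2*p + 1 = p*k**2 + 1 = 1 + p*k**2)
V(h) = 19 (V(h) = 1 + ((h + 0)/(h + h))*(-6)**2 = 1 + (h/((2*h)))*36 = 1 + (h*(1/(2*h)))*36 = 1 + (1/2)*36 = 1 + 18 = 19)
v + V(1/8) = 3090 + 19 = 3109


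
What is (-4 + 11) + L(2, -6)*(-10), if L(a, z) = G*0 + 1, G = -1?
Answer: -3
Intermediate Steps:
L(a, z) = 1 (L(a, z) = -1*0 + 1 = 0 + 1 = 1)
(-4 + 11) + L(2, -6)*(-10) = (-4 + 11) + 1*(-10) = 7 - 10 = -3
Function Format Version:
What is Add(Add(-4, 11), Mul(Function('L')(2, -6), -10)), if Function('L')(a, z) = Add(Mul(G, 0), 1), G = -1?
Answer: -3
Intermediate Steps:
Function('L')(a, z) = 1 (Function('L')(a, z) = Add(Mul(-1, 0), 1) = Add(0, 1) = 1)
Add(Add(-4, 11), Mul(Function('L')(2, -6), -10)) = Add(Add(-4, 11), Mul(1, -10)) = Add(7, -10) = -3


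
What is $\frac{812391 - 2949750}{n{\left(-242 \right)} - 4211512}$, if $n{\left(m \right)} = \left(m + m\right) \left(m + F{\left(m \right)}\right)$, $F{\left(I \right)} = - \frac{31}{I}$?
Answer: $\frac{2137359}{4094446} \approx 0.52201$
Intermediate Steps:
$n{\left(m \right)} = 2 m \left(m - \frac{31}{m}\right)$ ($n{\left(m \right)} = \left(m + m\right) \left(m - \frac{31}{m}\right) = 2 m \left(m - \frac{31}{m}\right)$)
$\frac{812391 - 2949750}{n{\left(-242 \right)} - 4211512} = \frac{812391 - 2949750}{\left(-62 + 2 \left(-242\right)^{2}\right) - 4211512} = - \frac{2137359}{\left(-62 + 2 \cdot 58564\right) - 4211512} = - \frac{2137359}{\left(-62 + 117128\right) - 4211512} = - \frac{2137359}{117066 - 4211512} = - \frac{2137359}{-4094446} = \left(-2137359\right) \left(- \frac{1}{4094446}\right) = \frac{2137359}{4094446}$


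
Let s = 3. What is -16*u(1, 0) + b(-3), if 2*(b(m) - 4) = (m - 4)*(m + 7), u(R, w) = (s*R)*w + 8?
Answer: -138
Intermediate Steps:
u(R, w) = 8 + 3*R*w (u(R, w) = (3*R)*w + 8 = 3*R*w + 8 = 8 + 3*R*w)
b(m) = 4 + (-4 + m)*(7 + m)/2 (b(m) = 4 + ((m - 4)*(m + 7))/2 = 4 + ((-4 + m)*(7 + m))/2 = 4 + (-4 + m)*(7 + m)/2)
-16*u(1, 0) + b(-3) = -16*(8 + 3*1*0) + (-10 + (½)*(-3)² + (3/2)*(-3)) = -16*(8 + 0) + (-10 + (½)*9 - 9/2) = -16*8 + (-10 + 9/2 - 9/2) = -128 - 10 = -138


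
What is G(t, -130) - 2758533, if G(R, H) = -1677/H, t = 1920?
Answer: -27585201/10 ≈ -2.7585e+6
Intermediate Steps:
G(t, -130) - 2758533 = -1677/(-130) - 2758533 = -1677*(-1/130) - 2758533 = 129/10 - 2758533 = -27585201/10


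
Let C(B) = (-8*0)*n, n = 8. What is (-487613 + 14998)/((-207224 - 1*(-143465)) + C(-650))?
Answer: 472615/63759 ≈ 7.4125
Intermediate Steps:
C(B) = 0 (C(B) = -8*0*8 = 0*8 = 0)
(-487613 + 14998)/((-207224 - 1*(-143465)) + C(-650)) = (-487613 + 14998)/((-207224 - 1*(-143465)) + 0) = -472615/((-207224 + 143465) + 0) = -472615/(-63759 + 0) = -472615/(-63759) = -472615*(-1/63759) = 472615/63759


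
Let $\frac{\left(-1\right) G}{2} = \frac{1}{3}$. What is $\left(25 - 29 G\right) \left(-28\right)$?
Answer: $- \frac{3724}{3} \approx -1241.3$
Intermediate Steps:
$G = - \frac{2}{3} \approx -0.66667$
$\left(25 - 29 G\right) \left(-28\right) = \left(25 - - \frac{58}{3}\right) \left(-28\right) = \left(25 + \frac{58}{3}\right) \left(-28\right) = \frac{133}{3} \left(-28\right) = - \frac{3724}{3}$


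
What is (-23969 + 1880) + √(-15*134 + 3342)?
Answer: -22089 + 6*√37 ≈ -22053.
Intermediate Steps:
(-23969 + 1880) + √(-15*134 + 3342) = -22089 + √(-2010 + 3342) = -22089 + √1332 = -22089 + 6*√37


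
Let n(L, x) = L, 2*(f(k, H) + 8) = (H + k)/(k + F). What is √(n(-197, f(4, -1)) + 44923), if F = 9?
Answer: √44726 ≈ 211.49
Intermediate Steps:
f(k, H) = -8 + (H + k)/(2*(9 + k)) (f(k, H) = -8 + ((H + k)/(k + 9))/2 = -8 + ((H + k)/(9 + k))/2 = -8 + (H + k)/(2*(9 + k)))
√(n(-197, f(4, -1)) + 44923) = √(-197 + 44923) = √44726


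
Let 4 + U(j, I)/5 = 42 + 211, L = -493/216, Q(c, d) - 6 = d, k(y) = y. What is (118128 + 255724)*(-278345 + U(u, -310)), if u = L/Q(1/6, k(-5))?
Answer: -103594389200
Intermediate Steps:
Q(c, d) = 6 + d
L = -493/216 (L = -493*1/216 = -493/216 ≈ -2.2824)
u = -493/216 (u = -493/(216*(6 - 5)) = -493/216/1 = -493/216*1 = -493/216 ≈ -2.2824)
U(j, I) = 1245 (U(j, I) = -20 + 5*(42 + 211) = -20 + 5*253 = -20 + 1265 = 1245)
(118128 + 255724)*(-278345 + U(u, -310)) = (118128 + 255724)*(-278345 + 1245) = 373852*(-277100) = -103594389200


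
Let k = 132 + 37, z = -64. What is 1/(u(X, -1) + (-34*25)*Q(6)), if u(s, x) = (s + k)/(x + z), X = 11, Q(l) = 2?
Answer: -13/22136 ≈ -0.00058728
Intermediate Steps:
k = 169
u(s, x) = (169 + s)/(-64 + x) (u(s, x) = (s + 169)/(x - 64) = (169 + s)/(-64 + x))
1/(u(X, -1) + (-34*25)*Q(6)) = 1/((169 + 11)/(-64 - 1) - 34*25*2) = 1/(180/(-65) - 850*2) = 1/(-1/65*180 - 1700) = 1/(-36/13 - 1700) = 1/(-22136/13) = -13/22136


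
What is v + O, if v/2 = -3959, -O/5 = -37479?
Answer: 179477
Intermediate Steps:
O = 187395 (O = -5*(-37479) = 187395)
v = -7918 (v = 2*(-3959) = -7918)
v + O = -7918 + 187395 = 179477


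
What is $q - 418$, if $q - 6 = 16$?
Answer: $-396$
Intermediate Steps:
$q = 22$ ($q = 6 + 16 = 22$)
$q - 418 = 22 - 418 = -396$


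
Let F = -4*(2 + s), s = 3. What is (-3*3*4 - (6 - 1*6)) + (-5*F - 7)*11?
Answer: 987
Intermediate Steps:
F = -20 (F = -4*(2 + 3) = -4*5 = -20)
(-3*3*4 - (6 - 1*6)) + (-5*F - 7)*11 = (-3*3*4 - (6 - 1*6)) + (-5*(-20) - 7)*11 = (-9*4 - (6 - 6)) + (100 - 7)*11 = (-36 - 0) + 93*11 = (-36 - 1*0) + 1023 = (-36 + 0) + 1023 = -36 + 1023 = 987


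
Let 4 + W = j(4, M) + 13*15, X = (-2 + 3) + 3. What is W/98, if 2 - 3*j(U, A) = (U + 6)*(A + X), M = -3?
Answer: 565/294 ≈ 1.9218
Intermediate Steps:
X = 4 (X = 1 + 3 = 4)
j(U, A) = ⅔ - (4 + A)*(6 + U)/3 (j(U, A) = ⅔ - (U + 6)*(A + 4)/3 = ⅔ - (6 + U)*(4 + A)/3 = ⅔ - (4 + A)*(6 + U)/3)
W = 565/3 (W = -4 + ((-22/3 - 2*(-3) - 4/3*4 - ⅓*(-3)*4) + 13*15) = -4 + ((-22/3 + 6 - 16/3 + 4) + 195) = -4 + (-8/3 + 195) = -4 + 577/3 = 565/3 ≈ 188.33)
W/98 = (565/3)/98 = (565/3)*(1/98) = 565/294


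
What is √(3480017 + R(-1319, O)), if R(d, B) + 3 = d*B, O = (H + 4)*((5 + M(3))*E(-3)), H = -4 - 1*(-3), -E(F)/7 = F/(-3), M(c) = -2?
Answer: √3563111 ≈ 1887.6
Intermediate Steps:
E(F) = 7*F/3 (E(F) = -7*F/(-3) = -7*F*(-1)/3 = -(-7)*F/3 = 7*F/3)
H = -1 (H = -4 + 3 = -1)
O = -63 (O = (-1 + 4)*((5 - 2)*((7/3)*(-3))) = 3*(3*(-7)) = 3*(-21) = -63)
R(d, B) = -3 + B*d (R(d, B) = -3 + d*B = -3 + B*d)
√(3480017 + R(-1319, O)) = √(3480017 + (-3 - 63*(-1319))) = √(3480017 + (-3 + 83097)) = √(3480017 + 83094) = √3563111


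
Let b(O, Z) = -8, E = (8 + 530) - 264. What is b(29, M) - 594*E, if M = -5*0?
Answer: -162764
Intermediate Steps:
M = 0
E = 274 (E = 538 - 264 = 274)
b(29, M) - 594*E = -8 - 594*274 = -8 - 162756 = -162764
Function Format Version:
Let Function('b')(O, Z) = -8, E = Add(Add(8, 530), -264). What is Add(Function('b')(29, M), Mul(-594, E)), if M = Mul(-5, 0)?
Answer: -162764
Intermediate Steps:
M = 0
E = 274 (E = Add(538, -264) = 274)
Add(Function('b')(29, M), Mul(-594, E)) = Add(-8, Mul(-594, 274)) = Add(-8, -162756) = -162764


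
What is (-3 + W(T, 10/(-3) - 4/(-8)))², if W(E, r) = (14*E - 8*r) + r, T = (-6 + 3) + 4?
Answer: 34225/36 ≈ 950.69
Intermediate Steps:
T = 1 (T = -3 + 4 = 1)
W(E, r) = -7*r + 14*E (W(E, r) = (-8*r + 14*E) + r = -7*r + 14*E)
(-3 + W(T, 10/(-3) - 4/(-8)))² = (-3 + (-7*(10/(-3) - 4/(-8)) + 14*1))² = (-3 + (-7*(10*(-⅓) - 4*(-⅛)) + 14))² = (-3 + (-7*(-10/3 + ½) + 14))² = (-3 + (-7*(-17/6) + 14))² = (-3 + (119/6 + 14))² = (-3 + 203/6)² = (185/6)² = 34225/36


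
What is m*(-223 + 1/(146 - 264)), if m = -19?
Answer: 499985/118 ≈ 4237.2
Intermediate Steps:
m*(-223 + 1/(146 - 264)) = -19*(-223 + 1/(146 - 264)) = -19*(-223 + 1/(-118)) = -19*(-223 - 1/118) = -19*(-26315/118) = 499985/118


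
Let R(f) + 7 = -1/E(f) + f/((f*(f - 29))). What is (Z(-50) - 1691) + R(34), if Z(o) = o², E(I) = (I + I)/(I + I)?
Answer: 4006/5 ≈ 801.20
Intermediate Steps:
E(I) = 1 (E(I) = (2*I)/((2*I)) = (2*I)*(1/(2*I)) = 1)
R(f) = -8 + 1/(-29 + f) (R(f) = -7 + (-1/1 + f/((f*(f - 29)))) = -7 + (-1*1 + f/((f*(-29 + f)))) = -7 + (-1 + f*(1/(f*(-29 + f)))) = -7 + (-1 + 1/(-29 + f)) = -8 + 1/(-29 + f))
(Z(-50) - 1691) + R(34) = ((-50)² - 1691) + (233 - 8*34)/(-29 + 34) = (2500 - 1691) + (233 - 272)/5 = 809 + (⅕)*(-39) = 809 - 39/5 = 4006/5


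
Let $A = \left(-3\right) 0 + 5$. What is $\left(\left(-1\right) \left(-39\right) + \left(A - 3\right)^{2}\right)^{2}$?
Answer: $1849$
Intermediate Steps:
$A = 5$ ($A = 0 + 5 = 5$)
$\left(\left(-1\right) \left(-39\right) + \left(A - 3\right)^{2}\right)^{2} = \left(\left(-1\right) \left(-39\right) + \left(5 - 3\right)^{2}\right)^{2} = \left(39 + 2^{2}\right)^{2} = \left(39 + 4\right)^{2} = 43^{2} = 1849$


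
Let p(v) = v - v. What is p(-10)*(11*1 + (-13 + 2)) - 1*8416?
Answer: -8416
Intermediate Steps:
p(v) = 0
p(-10)*(11*1 + (-13 + 2)) - 1*8416 = 0*(11*1 + (-13 + 2)) - 1*8416 = 0*(11 - 11) - 8416 = 0*0 - 8416 = 0 - 8416 = -8416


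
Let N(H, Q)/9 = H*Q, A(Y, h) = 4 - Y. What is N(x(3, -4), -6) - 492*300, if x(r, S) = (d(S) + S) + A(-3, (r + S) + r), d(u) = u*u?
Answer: -148626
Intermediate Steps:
d(u) = u**2
x(r, S) = 7 + S + S**2 (x(r, S) = (S**2 + S) + (4 - 1*(-3)) = (S + S**2) + (4 + 3) = (S + S**2) + 7 = 7 + S + S**2)
N(H, Q) = 9*H*Q (N(H, Q) = 9*(H*Q) = 9*H*Q)
N(x(3, -4), -6) - 492*300 = 9*(7 - 4 + (-4)**2)*(-6) - 492*300 = 9*(7 - 4 + 16)*(-6) - 147600 = 9*19*(-6) - 147600 = -1026 - 147600 = -148626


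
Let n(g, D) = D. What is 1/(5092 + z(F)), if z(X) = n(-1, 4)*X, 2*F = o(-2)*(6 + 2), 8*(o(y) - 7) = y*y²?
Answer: 1/5188 ≈ 0.00019275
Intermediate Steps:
o(y) = 7 + y³/8 (o(y) = 7 + (y*y²)/8 = 7 + y³/8)
F = 24 (F = ((7 + (⅛)*(-2)³)*(6 + 2))/2 = ((7 + (⅛)*(-8))*8)/2 = ((7 - 1)*8)/2 = (6*8)/2 = (½)*48 = 24)
z(X) = 4*X
1/(5092 + z(F)) = 1/(5092 + 4*24) = 1/(5092 + 96) = 1/5188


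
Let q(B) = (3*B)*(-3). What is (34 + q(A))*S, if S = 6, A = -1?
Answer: 258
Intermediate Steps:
q(B) = -9*B
(34 + q(A))*S = (34 - 9*(-1))*6 = (34 + 9)*6 = 43*6 = 258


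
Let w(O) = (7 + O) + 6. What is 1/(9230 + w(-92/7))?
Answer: 7/64609 ≈ 0.00010834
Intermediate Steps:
w(O) = 13 + O
1/(9230 + w(-92/7)) = 1/(9230 + (13 - 92/7)) = 1/(9230 - 1/7) = 1/(64609/7) = 7/64609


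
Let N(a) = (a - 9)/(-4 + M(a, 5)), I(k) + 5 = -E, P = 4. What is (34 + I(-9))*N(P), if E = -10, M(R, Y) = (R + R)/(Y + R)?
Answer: 1755/28 ≈ 62.679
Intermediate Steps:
M(R, Y) = 2*R/(R + Y) (M(R, Y) = (2*R)/(R + Y) = 2*R/(R + Y))
I(k) = 5 (I(k) = -5 - 1*(-10) = -5 + 10 = 5)
N(a) = (-9 + a)/(-4 + 2*a/(5 + a)) (N(a) = (a - 9)/(-4 + 2*a/(a + 5)) = (-9 + a)/(-4 + 2*a/(5 + a)))
(34 + I(-9))*N(P) = (34 + 5)*((-9 + 4)*(5 + 4)/(2*(-10 - 1*4))) = 39*((½)*(-5)*9/(-10 - 4)) = 39*((½)*(-5)*9/(-14)) = 39*((½)*(-1/14)*(-5)*9) = 39*(45/28) = 1755/28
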